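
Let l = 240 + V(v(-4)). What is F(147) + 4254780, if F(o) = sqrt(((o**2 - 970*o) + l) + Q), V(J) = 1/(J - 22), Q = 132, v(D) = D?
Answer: 4254780 + I*sqrt(81531710)/26 ≈ 4.2548e+6 + 347.29*I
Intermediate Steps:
V(J) = 1/(-22 + J)
l = 6239/26 (l = 240 + 1/(-22 - 4) = 240 + 1/(-26) = 240 - 1/26 = 6239/26 ≈ 239.96)
F(o) = sqrt(9671/26 + o**2 - 970*o) (F(o) = sqrt(((o**2 - 970*o) + 6239/26) + 132) = sqrt((6239/26 + o**2 - 970*o) + 132) = sqrt(9671/26 + o**2 - 970*o))
F(147) + 4254780 = sqrt(251446 - 655720*147 + 676*147**2)/26 + 4254780 = sqrt(251446 - 96390840 + 676*21609)/26 + 4254780 = sqrt(251446 - 96390840 + 14607684)/26 + 4254780 = sqrt(-81531710)/26 + 4254780 = (I*sqrt(81531710))/26 + 4254780 = I*sqrt(81531710)/26 + 4254780 = 4254780 + I*sqrt(81531710)/26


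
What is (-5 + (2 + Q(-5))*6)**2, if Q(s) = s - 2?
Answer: 1225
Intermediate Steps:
Q(s) = -2 + s
(-5 + (2 + Q(-5))*6)**2 = (-5 + (2 + (-2 - 5))*6)**2 = (-5 + (2 - 7)*6)**2 = (-5 - 5*6)**2 = (-5 - 30)**2 = (-35)**2 = 1225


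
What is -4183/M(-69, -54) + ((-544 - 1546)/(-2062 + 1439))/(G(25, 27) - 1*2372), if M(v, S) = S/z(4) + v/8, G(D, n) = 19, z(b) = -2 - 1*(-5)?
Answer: 49055068246/312240747 ≈ 157.11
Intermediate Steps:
z(b) = 3 (z(b) = -2 + 5 = 3)
M(v, S) = S/3 + v/8
-4183/M(-69, -54) + ((-544 - 1546)/(-2062 + 1439))/(G(25, 27) - 1*2372) = -4183/((1/3)*(-54) + (1/8)*(-69)) + ((-544 - 1546)/(-2062 + 1439))/(19 - 1*2372) = -4183/(-18 - 69/8) + (-2090/(-623))/(19 - 2372) = -4183/(-213/8) - 2090*(-1/623)/(-2353) = -4183*(-8/213) + (2090/623)*(-1/2353) = 33464/213 - 2090/1465919 = 49055068246/312240747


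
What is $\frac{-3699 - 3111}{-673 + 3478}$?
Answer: $- \frac{454}{187} \approx -2.4278$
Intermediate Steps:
$\frac{-3699 - 3111}{-673 + 3478} = - \frac{6810}{2805} = \left(-6810\right) \frac{1}{2805} = - \frac{454}{187}$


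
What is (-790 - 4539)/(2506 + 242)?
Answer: -5329/2748 ≈ -1.9392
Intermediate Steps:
(-790 - 4539)/(2506 + 242) = -5329/2748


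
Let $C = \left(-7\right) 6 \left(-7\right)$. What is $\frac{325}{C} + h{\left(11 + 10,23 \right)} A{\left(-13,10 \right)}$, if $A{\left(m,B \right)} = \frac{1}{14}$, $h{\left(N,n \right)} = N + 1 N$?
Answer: $\frac{1207}{294} \approx 4.1054$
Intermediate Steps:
$h{\left(N,n \right)} = 2 N$ ($h{\left(N,n \right)} = N + N = 2 N$)
$A{\left(m,B \right)} = \frac{1}{14}$
$C = 294$ ($C = \left(-42\right) \left(-7\right) = 294$)
$\frac{325}{C} + h{\left(11 + 10,23 \right)} A{\left(-13,10 \right)} = \frac{325}{294} + 2 \left(11 + 10\right) \frac{1}{14} = 325 \cdot \frac{1}{294} + 2 \cdot 21 \cdot \frac{1}{14} = \frac{325}{294} + 42 \cdot \frac{1}{14} = \frac{325}{294} + 3 = \frac{1207}{294}$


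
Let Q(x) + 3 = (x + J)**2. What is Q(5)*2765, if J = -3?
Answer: 2765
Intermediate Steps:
Q(x) = -3 + (-3 + x)**2 (Q(x) = -3 + (x - 3)**2 = -3 + (-3 + x)**2)
Q(5)*2765 = (-3 + (-3 + 5)**2)*2765 = (-3 + 2**2)*2765 = (-3 + 4)*2765 = 1*2765 = 2765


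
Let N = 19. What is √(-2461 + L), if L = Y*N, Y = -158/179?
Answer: I*√79390259/179 ≈ 49.777*I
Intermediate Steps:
Y = -158/179 (Y = -158*1/179 = -158/179 ≈ -0.88268)
L = -3002/179 (L = -158/179*19 = -3002/179 ≈ -16.771)
√(-2461 + L) = √(-2461 - 3002/179) = √(-443521/179) = I*√79390259/179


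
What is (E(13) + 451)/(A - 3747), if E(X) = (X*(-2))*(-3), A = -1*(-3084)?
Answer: -529/663 ≈ -0.79789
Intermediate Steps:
A = 3084
E(X) = 6*X (E(X) = -2*X*(-3) = 6*X)
(E(13) + 451)/(A - 3747) = (6*13 + 451)/(3084 - 3747) = (78 + 451)/(-663) = 529*(-1/663) = -529/663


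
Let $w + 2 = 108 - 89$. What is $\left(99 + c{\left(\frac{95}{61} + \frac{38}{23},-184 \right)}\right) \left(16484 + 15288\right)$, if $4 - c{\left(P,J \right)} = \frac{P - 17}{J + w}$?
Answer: $\frac{766139046660}{234301} \approx 3.2699 \cdot 10^{6}$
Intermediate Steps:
$w = 17$ ($w = -2 + \left(108 - 89\right) = -2 + 19 = 17$)
$c{\left(P,J \right)} = 4 - \frac{-17 + P}{17 + J}$ ($c{\left(P,J \right)} = 4 - \frac{P - 17}{J + 17} = 4 - \frac{-17 + P}{17 + J}$)
$\left(99 + c{\left(\frac{95}{61} + \frac{38}{23},-184 \right)}\right) \left(16484 + 15288\right) = \left(99 + \frac{85 - \left(\frac{95}{61} + \frac{38}{23}\right) + 4 \left(-184\right)}{17 - 184}\right) \left(16484 + 15288\right) = \left(99 + \frac{85 - \left(95 \cdot \frac{1}{61} + 38 \cdot \frac{1}{23}\right) - 736}{-167}\right) 31772 = \left(99 - \frac{85 - \left(\frac{95}{61} + \frac{38}{23}\right) - 736}{167}\right) 31772 = \left(99 - \frac{85 - \frac{4503}{1403} - 736}{167}\right) 31772 = \left(99 - - \frac{917856}{234301}\right) 31772 = \left(99 + \frac{917856}{234301}\right) 31772 = \frac{24113655}{234301} \cdot 31772 = \frac{766139046660}{234301}$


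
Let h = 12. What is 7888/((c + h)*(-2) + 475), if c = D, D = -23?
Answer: 7888/497 ≈ 15.871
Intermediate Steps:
c = -23
7888/((c + h)*(-2) + 475) = 7888/((-23 + 12)*(-2) + 475) = 7888/(-11*(-2) + 475) = 7888/(22 + 475) = 7888/497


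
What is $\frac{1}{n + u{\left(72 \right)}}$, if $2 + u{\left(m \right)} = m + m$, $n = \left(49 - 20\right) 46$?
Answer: $\frac{1}{1476} \approx 0.00067751$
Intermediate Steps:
$n = 1334$ ($n = 29 \cdot 46 = 1334$)
$u{\left(m \right)} = -2 + 2 m$ ($u{\left(m \right)} = -2 + \left(m + m\right) = -2 + 2 m$)
$\frac{1}{n + u{\left(72 \right)}} = \frac{1}{1334 + \left(-2 + 2 \cdot 72\right)} = \frac{1}{1334 + \left(-2 + 144\right)} = \frac{1}{1334 + 142} = \frac{1}{1476}$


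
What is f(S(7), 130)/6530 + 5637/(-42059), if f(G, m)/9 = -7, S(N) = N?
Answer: -39459327/274645270 ≈ -0.14367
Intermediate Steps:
f(G, m) = -63 (f(G, m) = 9*(-7) = -63)
f(S(7), 130)/6530 + 5637/(-42059) = -63/6530 + 5637/(-42059) = -63*1/6530 + 5637*(-1/42059) = -63/6530 - 5637/42059 = -39459327/274645270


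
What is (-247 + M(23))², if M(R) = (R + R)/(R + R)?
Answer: 60516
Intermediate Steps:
M(R) = 1 (M(R) = (2*R)/((2*R)) = (2*R)*(1/(2*R)) = 1)
(-247 + M(23))² = (-247 + 1)² = (-246)² = 60516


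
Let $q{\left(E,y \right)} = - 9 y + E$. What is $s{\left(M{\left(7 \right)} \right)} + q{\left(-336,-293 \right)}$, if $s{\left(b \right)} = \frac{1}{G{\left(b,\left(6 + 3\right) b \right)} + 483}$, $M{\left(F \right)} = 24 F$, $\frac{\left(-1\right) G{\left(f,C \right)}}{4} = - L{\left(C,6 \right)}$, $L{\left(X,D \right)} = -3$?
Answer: $\frac{1083772}{471} \approx 2301.0$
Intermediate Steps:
$q{\left(E,y \right)} = E - 9 y$
$G{\left(f,C \right)} = -12$ ($G{\left(f,C \right)} = - 4 \left(\left(-1\right) \left(-3\right)\right) = \left(-4\right) 3 = -12$)
$s{\left(b \right)} = \frac{1}{471}$ ($s{\left(b \right)} = \frac{1}{-12 + 483} = \frac{1}{471}$)
$s{\left(M{\left(7 \right)} \right)} + q{\left(-336,-293 \right)} = \frac{1}{471} - -2301 = \frac{1}{471} + \left(-336 + 2637\right) = \frac{1}{471} + 2301 = \frac{1083772}{471}$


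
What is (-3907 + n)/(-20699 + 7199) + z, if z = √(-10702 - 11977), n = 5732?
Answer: -73/540 + I*√22679 ≈ -0.13519 + 150.6*I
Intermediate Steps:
z = I*√22679 (z = √(-22679) = I*√22679 ≈ 150.6*I)
(-3907 + n)/(-20699 + 7199) + z = (-3907 + 5732)/(-20699 + 7199) + I*√22679 = 1825/(-13500) + I*√22679 = 1825*(-1/13500) + I*√22679 = -73/540 + I*√22679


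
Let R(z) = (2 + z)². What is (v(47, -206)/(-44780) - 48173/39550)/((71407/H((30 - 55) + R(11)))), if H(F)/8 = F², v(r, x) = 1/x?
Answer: -921467342778624/325648137053225 ≈ -2.8296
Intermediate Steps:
H(F) = 8*F²
(v(47, -206)/(-44780) - 48173/39550)/((71407/H((30 - 55) + R(11)))) = (1/(-206*(-44780)) - 48173/39550)/((71407/((8*((30 - 55) + (2 + 11)²)²)))) = (-1/206*(-1/44780) - 48173*1/39550)/((71407/((8*(-25 + 13²)²)))) = (1/9224680 - 48173/39550)/((71407/((8*(-25 + 169)²)))) = -44438047009/(36483609400*(71407/((8*144²)))) = -44438047009/(36483609400*(71407/((8*20736)))) = -44438047009/(36483609400*(71407/165888)) = -44438047009/(36483609400*(71407*(1/165888))) = -44438047009/(36483609400*71407/165888) = -44438047009/36483609400*165888/71407 = -921467342778624/325648137053225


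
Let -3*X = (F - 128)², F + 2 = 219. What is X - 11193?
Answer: -41500/3 ≈ -13833.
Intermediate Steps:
F = 217 (F = -2 + 219 = 217)
X = -7921/3 (X = -(217 - 128)²/3 = -⅓*89² = -⅓*7921 = -7921/3 ≈ -2640.3)
X - 11193 = -7921/3 - 11193 = -41500/3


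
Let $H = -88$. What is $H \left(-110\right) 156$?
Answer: $1510080$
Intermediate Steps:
$H \left(-110\right) 156 = \left(-88\right) \left(-110\right) 156 = 9680 \cdot 156 = 1510080$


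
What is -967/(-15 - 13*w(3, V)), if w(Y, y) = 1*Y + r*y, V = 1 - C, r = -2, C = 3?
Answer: 967/106 ≈ 9.1226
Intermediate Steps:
V = -2 (V = 1 - 1*3 = 1 - 3 = -2)
w(Y, y) = Y - 2*y (w(Y, y) = 1*Y - 2*y = Y - 2*y)
-967/(-15 - 13*w(3, V)) = -967/(-15 - 13*(3 - 2*(-2))) = -967/(-15 - 13*(3 + 4)) = -967/(-15 - 13*7) = -967/(-15 - 91) = -967/(-106) = -967*(-1/106) = 967/106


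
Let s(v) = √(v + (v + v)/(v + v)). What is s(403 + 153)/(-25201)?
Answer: -√557/25201 ≈ -0.00093650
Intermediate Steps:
s(v) = √(1 + v) (s(v) = √(v + (2*v)/((2*v))) = √(v + (2*v)*(1/(2*v))) = √(v + 1) = √(1 + v))
s(403 + 153)/(-25201) = √(1 + (403 + 153))/(-25201) = √(1 + 556)*(-1/25201) = √557*(-1/25201) = -√557/25201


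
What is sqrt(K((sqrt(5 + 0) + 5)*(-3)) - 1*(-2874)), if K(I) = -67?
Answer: sqrt(2807) ≈ 52.981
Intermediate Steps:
sqrt(K((sqrt(5 + 0) + 5)*(-3)) - 1*(-2874)) = sqrt(-67 - 1*(-2874)) = sqrt(-67 + 2874) = sqrt(2807)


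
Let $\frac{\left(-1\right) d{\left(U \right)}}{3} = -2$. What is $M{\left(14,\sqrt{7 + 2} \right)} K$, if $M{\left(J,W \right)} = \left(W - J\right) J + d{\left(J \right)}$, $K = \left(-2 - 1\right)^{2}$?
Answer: $-1332$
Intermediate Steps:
$d{\left(U \right)} = 6$ ($d{\left(U \right)} = \left(-3\right) \left(-2\right) = 6$)
$K = 9$ ($K = \left(-3\right)^{2} = 9$)
$M{\left(J,W \right)} = 6 + J \left(W - J\right)$ ($M{\left(J,W \right)} = \left(W - J\right) J + 6 = J \left(W - J\right) + 6 = 6 + J \left(W - J\right)$)
$M{\left(14,\sqrt{7 + 2} \right)} K = \left(6 - 14^{2} + 14 \sqrt{7 + 2}\right) 9 = \left(6 - 196 + 14 \sqrt{9}\right) 9 = \left(6 - 196 + 14 \cdot 3\right) 9 = \left(6 - 196 + 42\right) 9 = \left(-148\right) 9 = -1332$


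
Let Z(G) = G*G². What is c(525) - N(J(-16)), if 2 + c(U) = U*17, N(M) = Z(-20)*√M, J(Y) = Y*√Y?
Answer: 8923 + 64000*√(-I) ≈ 54178.0 - 45255.0*I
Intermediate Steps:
Z(G) = G³
J(Y) = Y^(3/2)
N(M) = -8000*√M (N(M) = (-20)³*√M = -8000*√M)
c(U) = -2 + 17*U (c(U) = -2 + U*17 = -2 + 17*U)
c(525) - N(J(-16)) = (-2 + 17*525) - (-8000)*√((-16)^(3/2)) = (-2 + 8925) - (-8000)*√(-64*I) = 8923 - (-8000)*8*√(-I) = 8923 - (-64000)*√(-I) = 8923 + 64000*√(-I)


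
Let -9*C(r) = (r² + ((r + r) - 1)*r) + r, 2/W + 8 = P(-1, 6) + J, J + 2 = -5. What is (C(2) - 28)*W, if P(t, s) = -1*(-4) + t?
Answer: 44/9 ≈ 4.8889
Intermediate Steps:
J = -7 (J = -2 - 5 = -7)
P(t, s) = 4 + t
W = -⅙ (W = 2/(-8 + ((4 - 1) - 7)) = 2/(-8 + (3 - 7)) = 2/(-8 - 4) = 2/(-12) = 2*(-1/12) = -⅙ ≈ -0.16667)
C(r) = -r/9 - r²/9 - r*(-1 + 2*r)/9 (C(r) = -((r² + ((r + r) - 1)*r) + r)/9 = -((r² + (2*r - 1)*r) + r)/9 = -((r² + (-1 + 2*r)*r) + r)/9 = -((r² + r*(-1 + 2*r)) + r)/9 = -(r + r² + r*(-1 + 2*r))/9 = -r/9 - r²/9 - r*(-1 + 2*r)/9)
(C(2) - 28)*W = (-⅓*2² - 28)*(-⅙) = (-⅓*4 - 28)*(-⅙) = (-4/3 - 28)*(-⅙) = -88/3*(-⅙) = 44/9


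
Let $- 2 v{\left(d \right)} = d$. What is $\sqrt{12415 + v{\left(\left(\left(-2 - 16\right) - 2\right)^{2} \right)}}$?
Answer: $\sqrt{12215} \approx 110.52$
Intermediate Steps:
$v{\left(d \right)} = - \frac{d}{2}$
$\sqrt{12415 + v{\left(\left(\left(-2 - 16\right) - 2\right)^{2} \right)}} = \sqrt{12415 - \frac{\left(\left(-2 - 16\right) - 2\right)^{2}}{2}} = \sqrt{12415 - \frac{\left(-18 - 2\right)^{2}}{2}} = \sqrt{12415 - \frac{\left(-20\right)^{2}}{2}} = \sqrt{12415 - 200} = \sqrt{12215}$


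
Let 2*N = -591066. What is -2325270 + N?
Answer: -2620803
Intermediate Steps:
N = -295533 (N = (½)*(-591066) = -295533)
-2325270 + N = -2325270 - 295533 = -2620803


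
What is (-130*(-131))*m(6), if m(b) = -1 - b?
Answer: -119210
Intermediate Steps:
(-130*(-131))*m(6) = (-130*(-131))*(-1 - 1*6) = 17030*(-1 - 6) = 17030*(-7) = -119210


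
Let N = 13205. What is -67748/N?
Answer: -67748/13205 ≈ -5.1305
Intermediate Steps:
-67748/N = -67748/13205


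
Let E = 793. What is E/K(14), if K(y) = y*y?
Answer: 793/196 ≈ 4.0459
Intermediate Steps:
K(y) = y²
E/K(14) = 793/(14²) = 793/196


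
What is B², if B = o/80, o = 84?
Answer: 441/400 ≈ 1.1025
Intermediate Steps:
B = 21/20 (B = 84/80 = 84*(1/80) = 21/20 ≈ 1.0500)
B² = (21/20)² = 441/400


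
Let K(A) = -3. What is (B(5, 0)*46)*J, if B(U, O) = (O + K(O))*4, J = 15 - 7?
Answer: -4416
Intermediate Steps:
J = 8
B(U, O) = -12 + 4*O (B(U, O) = (O - 3)*4 = (-3 + O)*4 = -12 + 4*O)
(B(5, 0)*46)*J = ((-12 + 4*0)*46)*8 = ((-12 + 0)*46)*8 = -12*46*8 = -552*8 = -4416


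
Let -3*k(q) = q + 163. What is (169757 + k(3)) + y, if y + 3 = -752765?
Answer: -1749199/3 ≈ -5.8307e+5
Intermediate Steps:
k(q) = -163/3 - q/3 (k(q) = -(q + 163)/3 = -(163 + q)/3 = -163/3 - q/3)
y = -752768 (y = -3 - 752765 = -752768)
(169757 + k(3)) + y = (169757 + (-163/3 - ⅓*3)) - 752768 = (169757 + (-163/3 - 1)) - 752768 = (169757 - 166/3) - 752768 = 509105/3 - 752768 = -1749199/3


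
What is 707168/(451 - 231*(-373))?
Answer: 32144/3937 ≈ 8.1646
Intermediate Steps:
707168/(451 - 231*(-373)) = 707168/(451 + 86163) = 707168/86614 = 707168*(1/86614) = 32144/3937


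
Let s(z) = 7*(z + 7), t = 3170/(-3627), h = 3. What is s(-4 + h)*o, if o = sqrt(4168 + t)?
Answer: 14*sqrt(6091008898)/403 ≈ 2711.2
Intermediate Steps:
t = -3170/3627 (t = 3170*(-1/3627) = -3170/3627 ≈ -0.87400)
s(z) = 49 + 7*z (s(z) = 7*(7 + z) = 49 + 7*z)
o = sqrt(6091008898)/1209 (o = sqrt(4168 - 3170/3627) = sqrt(15114166/3627) = sqrt(6091008898)/1209 ≈ 64.553)
s(-4 + h)*o = (49 + 7*(-4 + 3))*(sqrt(6091008898)/1209) = (49 + 7*(-1))*(sqrt(6091008898)/1209) = (49 - 7)*(sqrt(6091008898)/1209) = 42*(sqrt(6091008898)/1209) = 14*sqrt(6091008898)/403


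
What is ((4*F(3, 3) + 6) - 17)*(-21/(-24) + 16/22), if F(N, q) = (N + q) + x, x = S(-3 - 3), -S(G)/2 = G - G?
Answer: 1833/88 ≈ 20.830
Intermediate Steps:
S(G) = 0 (S(G) = -2*(G - G) = -2*0 = 0)
x = 0
F(N, q) = N + q (F(N, q) = (N + q) + 0 = N + q)
((4*F(3, 3) + 6) - 17)*(-21/(-24) + 16/22) = ((4*(3 + 3) + 6) - 17)*(-21/(-24) + 16/22) = ((4*6 + 6) - 17)*(-21*(-1/24) + 16*(1/22)) = ((24 + 6) - 17)*(7/8 + 8/11) = (30 - 17)*(141/88) = 13*(141/88) = 1833/88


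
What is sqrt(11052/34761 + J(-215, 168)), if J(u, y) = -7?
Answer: 5*I*sqrt(35884939)/11587 ≈ 2.585*I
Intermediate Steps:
sqrt(11052/34761 + J(-215, 168)) = sqrt(11052/34761 - 7) = sqrt(11052*(1/34761) - 7) = sqrt(3684/11587 - 7) = sqrt(-77425/11587) = 5*I*sqrt(35884939)/11587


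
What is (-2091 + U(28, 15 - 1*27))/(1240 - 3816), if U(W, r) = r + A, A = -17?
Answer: 265/322 ≈ 0.82298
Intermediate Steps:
U(W, r) = -17 + r (U(W, r) = r - 17 = -17 + r)
(-2091 + U(28, 15 - 1*27))/(1240 - 3816) = (-2091 + (-17 + (15 - 1*27)))/(1240 - 3816) = (-2091 + (-17 + (15 - 27)))/(-2576) = (-2091 + (-17 - 12))*(-1/2576) = (-2091 - 29)*(-1/2576) = -2120*(-1/2576) = 265/322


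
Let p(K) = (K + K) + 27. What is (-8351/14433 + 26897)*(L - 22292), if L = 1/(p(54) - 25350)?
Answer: -43640439463543010/72785619 ≈ -5.9957e+8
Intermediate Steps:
p(K) = 27 + 2*K (p(K) = 2*K + 27 = 27 + 2*K)
L = -1/25215 (L = 1/((27 + 2*54) - 25350) = 1/((27 + 108) - 25350) = 1/(135 - 25350) = 1/(-25215) = -1/25215 ≈ -3.9659e-5)
(-8351/14433 + 26897)*(L - 22292) = (-8351/14433 + 26897)*(-1/25215 - 22292) = (-8351*1/14433 + 26897)*(-562092781/25215) = (-8351/14433 + 26897)*(-562092781/25215) = (388196050/14433)*(-562092781/25215) = -43640439463543010/72785619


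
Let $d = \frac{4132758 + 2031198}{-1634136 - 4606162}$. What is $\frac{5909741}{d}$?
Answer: $- \frac{18439272471409}{3081978} \approx -5.9829 \cdot 10^{6}$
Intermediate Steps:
$d = - \frac{3081978}{3120149}$ ($d = \frac{6163956}{-6240298} = 6163956 \left(- \frac{1}{6240298}\right) = - \frac{3081978}{3120149} \approx -0.98777$)
$\frac{5909741}{d} = \frac{5909741}{- \frac{3081978}{3120149}} = 5909741 \left(- \frac{3120149}{3081978}\right) = - \frac{18439272471409}{3081978}$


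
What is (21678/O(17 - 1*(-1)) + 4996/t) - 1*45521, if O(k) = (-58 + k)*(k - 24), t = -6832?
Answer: -775968419/17080 ≈ -45431.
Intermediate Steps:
O(k) = (-58 + k)*(-24 + k)
(21678/O(17 - 1*(-1)) + 4996/t) - 1*45521 = (21678/(1392 + (17 - 1*(-1))**2 - 82*(17 - 1*(-1))) + 4996/(-6832)) - 1*45521 = (21678/(1392 + (17 + 1)**2 - 82*(17 + 1)) + 4996*(-1/6832)) - 45521 = (21678/(1392 + 18**2 - 82*18) - 1249/1708) - 45521 = (21678/(1392 + 324 - 1476) - 1249/1708) - 45521 = (21678/240 - 1249/1708) - 45521 = (21678*(1/240) - 1249/1708) - 45521 = (3613/40 - 1249/1708) - 45521 = 1530261/17080 - 45521 = -775968419/17080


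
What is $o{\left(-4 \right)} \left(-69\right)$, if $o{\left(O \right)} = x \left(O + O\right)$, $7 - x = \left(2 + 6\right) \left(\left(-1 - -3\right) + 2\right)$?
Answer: $-13800$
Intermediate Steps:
$x = -25$ ($x = 7 - \left(2 + 6\right) \left(\left(-1 - -3\right) + 2\right) = 7 - 8 \left(\left(-1 + 3\right) + 2\right) = 7 - 8 \left(2 + 2\right) = 7 - 8 \cdot 4 = 7 - 32 = -25$)
$o{\left(O \right)} = - 50 O$ ($o{\left(O \right)} = - 25 \left(O + O\right) = - 25 \cdot 2 O = - 50 O$)
$o{\left(-4 \right)} \left(-69\right) = \left(-50\right) \left(-4\right) \left(-69\right) = 200 \left(-69\right) = -13800$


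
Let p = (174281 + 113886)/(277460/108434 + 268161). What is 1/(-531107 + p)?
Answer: -14539023667/7721761619159130 ≈ -1.8829e-6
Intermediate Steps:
p = 15623550239/14539023667 (p = 288167/(277460*(1/108434) + 268161) = 288167/(138730/54217 + 268161) = 288167/(14539023667/54217) = 288167*(54217/14539023667) = 15623550239/14539023667 ≈ 1.0746)
1/(-531107 + p) = 1/(-531107 + 15623550239/14539023667) = 1/(-7721761619159130/14539023667) = -14539023667/7721761619159130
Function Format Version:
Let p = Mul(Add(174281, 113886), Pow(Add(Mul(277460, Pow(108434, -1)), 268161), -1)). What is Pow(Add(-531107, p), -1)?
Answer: Rational(-14539023667, 7721761619159130) ≈ -1.8829e-6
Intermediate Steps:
p = Rational(15623550239, 14539023667) (p = Mul(288167, Pow(Add(Mul(277460, Rational(1, 108434)), 268161), -1)) = Mul(288167, Pow(Add(Rational(138730, 54217), 268161), -1)) = Mul(288167, Pow(Rational(14539023667, 54217), -1)) = Mul(288167, Rational(54217, 14539023667)) = Rational(15623550239, 14539023667) ≈ 1.0746)
Pow(Add(-531107, p), -1) = Pow(Add(-531107, Rational(15623550239, 14539023667)), -1) = Pow(Rational(-7721761619159130, 14539023667), -1) = Rational(-14539023667, 7721761619159130)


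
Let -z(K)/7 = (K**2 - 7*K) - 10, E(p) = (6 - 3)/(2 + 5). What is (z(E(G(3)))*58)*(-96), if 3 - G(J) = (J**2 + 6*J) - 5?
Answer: -3496704/7 ≈ -4.9953e+5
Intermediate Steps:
G(J) = 8 - J**2 - 6*J (G(J) = 3 - ((J**2 + 6*J) - 5) = 3 - (-5 + J**2 + 6*J) = 3 + (5 - J**2 - 6*J) = 8 - J**2 - 6*J)
E(p) = 3/7
z(K) = 70 - 7*K**2 + 49*K (z(K) = -7*((K**2 - 7*K) - 10) = -7*(-10 + K**2 - 7*K) = 70 - 7*K**2 + 49*K)
(z(E(G(3)))*58)*(-96) = ((70 - 7*(3/7)**2 + 49*(3/7))*58)*(-96) = ((70 - 7*9/49 + 21)*58)*(-96) = ((70 - 9/7 + 21)*58)*(-96) = ((628/7)*58)*(-96) = (36424/7)*(-96) = -3496704/7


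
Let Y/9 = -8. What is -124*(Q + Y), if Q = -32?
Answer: 12896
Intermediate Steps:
Y = -72 (Y = 9*(-8) = -72)
-124*(Q + Y) = -124*(-32 - 72) = -124*(-104) = 12896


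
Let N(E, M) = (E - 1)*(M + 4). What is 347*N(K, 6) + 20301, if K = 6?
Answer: 37651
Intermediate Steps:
N(E, M) = (-1 + E)*(4 + M)
347*N(K, 6) + 20301 = 347*(-4 - 1*6 + 4*6 + 6*6) + 20301 = 347*(-4 - 6 + 24 + 36) + 20301 = 347*50 + 20301 = 17350 + 20301 = 37651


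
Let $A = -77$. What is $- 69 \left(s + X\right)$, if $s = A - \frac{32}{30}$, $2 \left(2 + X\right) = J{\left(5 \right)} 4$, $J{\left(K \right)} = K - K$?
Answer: $\frac{27623}{5} \approx 5524.6$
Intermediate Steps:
$J{\left(K \right)} = 0$
$X = -2$ ($X = -2 + \frac{0 \cdot 4}{2} = -2 + \frac{1}{2} \cdot 0 = -2 + 0 = -2$)
$s = - \frac{1171}{15}$ ($s = -77 - \frac{32}{30} = -77 - \frac{16}{15} = - \frac{1171}{15} \approx -78.067$)
$- 69 \left(s + X\right) = - 69 \left(- \frac{1171}{15} - 2\right) = \left(-69\right) \left(- \frac{1201}{15}\right) = \frac{27623}{5}$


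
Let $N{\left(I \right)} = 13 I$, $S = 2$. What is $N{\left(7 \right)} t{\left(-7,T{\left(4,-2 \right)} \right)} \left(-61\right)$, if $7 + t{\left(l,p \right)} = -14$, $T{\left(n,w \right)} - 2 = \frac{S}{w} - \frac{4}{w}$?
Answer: $116571$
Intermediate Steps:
$T{\left(n,w \right)} = 2 - \frac{2}{w}$ ($T{\left(n,w \right)} = 2 + \left(\frac{2}{w} - \frac{4}{w}\right) = 2 - \frac{2}{w}$)
$t{\left(l,p \right)} = -21$ ($t{\left(l,p \right)} = -7 - 14 = -21$)
$N{\left(7 \right)} t{\left(-7,T{\left(4,-2 \right)} \right)} \left(-61\right) = 13 \cdot 7 \left(-21\right) \left(-61\right) = 91 \left(-21\right) \left(-61\right) = \left(-1911\right) \left(-61\right) = 116571$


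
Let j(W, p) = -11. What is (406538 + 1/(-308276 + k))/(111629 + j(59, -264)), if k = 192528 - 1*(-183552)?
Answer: 173364167/47598408 ≈ 3.6422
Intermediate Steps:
k = 376080 (k = 192528 + 183552 = 376080)
(406538 + 1/(-308276 + k))/(111629 + j(59, -264)) = (406538 + 1/(-308276 + 376080))/(111629 - 11) = (406538 + 1/67804)/111618 = (406538 + 1/67804)*(1/111618) = (27564902553/67804)*(1/111618) = 173364167/47598408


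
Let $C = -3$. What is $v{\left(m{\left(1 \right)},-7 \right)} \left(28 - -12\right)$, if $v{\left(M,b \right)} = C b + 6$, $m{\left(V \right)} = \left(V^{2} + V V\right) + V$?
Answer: $1080$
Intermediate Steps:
$m{\left(V \right)} = V + 2 V^{2}$ ($m{\left(V \right)} = \left(V^{2} + V^{2}\right) + V = 2 V^{2} + V = V + 2 V^{2}$)
$v{\left(M,b \right)} = 6 - 3 b$ ($v{\left(M,b \right)} = - 3 b + 6 = 6 - 3 b$)
$v{\left(m{\left(1 \right)},-7 \right)} \left(28 - -12\right) = \left(6 - -21\right) \left(28 - -12\right) = \left(6 + 21\right) \left(28 + 12\right) = 27 \cdot 40 = 1080$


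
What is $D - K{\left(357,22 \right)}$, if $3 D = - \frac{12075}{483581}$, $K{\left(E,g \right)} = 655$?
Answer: $- \frac{45249940}{69083} \approx -655.01$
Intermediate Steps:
$D = - \frac{575}{69083}$ ($D = \frac{\left(-12075\right) \frac{1}{483581}}{3} = \frac{1}{3} \left(- \frac{1725}{69083}\right) = - \frac{575}{69083} \approx -0.0083233$)
$D - K{\left(357,22 \right)} = - \frac{575}{69083} - 655 = - \frac{45249940}{69083}$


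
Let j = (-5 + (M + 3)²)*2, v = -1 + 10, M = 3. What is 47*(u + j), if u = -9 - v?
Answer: 2068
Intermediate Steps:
v = 9
j = 62 (j = (-5 + (3 + 3)²)*2 = (-5 + 6²)*2 = (-5 + 36)*2 = 31*2 = 62)
u = -18 (u = -9 - 1*9 = -9 - 9 = -18)
47*(u + j) = 47*(-18 + 62) = 47*44 = 2068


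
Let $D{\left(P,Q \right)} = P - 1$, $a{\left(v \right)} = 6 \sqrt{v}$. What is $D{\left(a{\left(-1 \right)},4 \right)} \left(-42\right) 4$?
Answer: $168 - 1008 i \approx 168.0 - 1008.0 i$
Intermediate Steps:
$D{\left(P,Q \right)} = -1 + P$
$D{\left(a{\left(-1 \right)},4 \right)} \left(-42\right) 4 = \left(-1 + 6 \sqrt{-1}\right) \left(-42\right) 4 = \left(-1 + 6 i\right) \left(-42\right) 4 = \left(42 - 252 i\right) 4 = 168 - 1008 i$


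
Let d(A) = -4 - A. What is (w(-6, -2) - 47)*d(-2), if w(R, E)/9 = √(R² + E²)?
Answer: 94 - 36*√10 ≈ -19.842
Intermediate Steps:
w(R, E) = 9*√(E² + R²) (w(R, E) = 9*√(R² + E²) = 9*√(E² + R²))
(w(-6, -2) - 47)*d(-2) = (9*√((-2)² + (-6)²) - 47)*(-4 - 1*(-2)) = (9*√(4 + 36) - 47)*(-4 + 2) = (9*√40 - 47)*(-2) = (9*(2*√10) - 47)*(-2) = (18*√10 - 47)*(-2) = (-47 + 18*√10)*(-2) = 94 - 36*√10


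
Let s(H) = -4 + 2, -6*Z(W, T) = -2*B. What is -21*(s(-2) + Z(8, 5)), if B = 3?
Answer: 21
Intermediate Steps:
Z(W, T) = 1 (Z(W, T) = -(-1)*3/3 = -⅙*(-6) = 1)
s(H) = -2
-21*(s(-2) + Z(8, 5)) = -21*(-2 + 1) = -21*(-1) = 21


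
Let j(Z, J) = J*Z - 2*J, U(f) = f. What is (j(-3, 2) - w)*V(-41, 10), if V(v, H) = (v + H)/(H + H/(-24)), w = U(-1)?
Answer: 3348/115 ≈ 29.113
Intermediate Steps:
w = -1
j(Z, J) = -2*J + J*Z
V(v, H) = 24*(H + v)/(23*H) (V(v, H) = (H + v)/(H + H*(-1/24)) = (H + v)/(H - H/24) = (H + v)/((23*H/24)) = (H + v)*(24/(23*H)) = 24*(H + v)/(23*H))
(j(-3, 2) - w)*V(-41, 10) = (2*(-2 - 3) - 1*(-1))*((24/23)*(10 - 41)/10) = (2*(-5) + 1)*((24/23)*(⅒)*(-31)) = (-10 + 1)*(-372/115) = -9*(-372/115) = 3348/115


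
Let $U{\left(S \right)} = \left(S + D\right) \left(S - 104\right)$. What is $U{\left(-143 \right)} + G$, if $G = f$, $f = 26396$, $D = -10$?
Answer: $64187$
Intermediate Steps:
$G = 26396$
$U{\left(S \right)} = \left(-104 + S\right) \left(-10 + S\right)$ ($U{\left(S \right)} = \left(S - 10\right) \left(S - 104\right) = \left(-10 + S\right) \left(-104 + S\right) = \left(-104 + S\right) \left(-10 + S\right)$)
$U{\left(-143 \right)} + G = \left(1040 + \left(-143\right)^{2} - -16302\right) + 26396 = \left(1040 + 20449 + 16302\right) + 26396 = 37791 + 26396 = 64187$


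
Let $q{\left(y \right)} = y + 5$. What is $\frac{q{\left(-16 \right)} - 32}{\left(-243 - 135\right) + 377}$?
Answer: $43$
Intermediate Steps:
$q{\left(y \right)} = 5 + y$
$\frac{q{\left(-16 \right)} - 32}{\left(-243 - 135\right) + 377} = \frac{\left(5 - 16\right) - 32}{\left(-243 - 135\right) + 377} = \frac{-11 - 32}{\left(-243 - 135\right) + 377} = - \frac{43}{-378 + 377} = - \frac{43}{-1} = \left(-43\right) \left(-1\right) = 43$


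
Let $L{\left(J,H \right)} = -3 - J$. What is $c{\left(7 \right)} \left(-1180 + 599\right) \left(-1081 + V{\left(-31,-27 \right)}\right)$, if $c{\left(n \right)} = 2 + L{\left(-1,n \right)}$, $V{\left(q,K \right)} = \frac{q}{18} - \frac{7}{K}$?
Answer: $0$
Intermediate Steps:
$V{\left(q,K \right)} = - \frac{7}{K} + \frac{q}{18}$ ($V{\left(q,K \right)} = q \frac{1}{18} - \frac{7}{K} = \frac{q}{18} - \frac{7}{K} = - \frac{7}{K} + \frac{q}{18}$)
$c{\left(n \right)} = 0$ ($c{\left(n \right)} = 2 - 2 = 0$)
$c{\left(7 \right)} \left(-1180 + 599\right) \left(-1081 + V{\left(-31,-27 \right)}\right) = 0 \left(-1180 + 599\right) \left(-1081 + \left(- \frac{7}{-27} + \frac{1}{18} \left(-31\right)\right)\right) = 0 \left(- 581 \left(-1081 - \frac{79}{54}\right)\right) = 0 \left(\left(-581\right) \left(- \frac{58453}{54}\right)\right) = 0 \cdot \frac{33961193}{54} = 0$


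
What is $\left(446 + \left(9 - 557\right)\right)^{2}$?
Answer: $10404$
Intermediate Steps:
$\left(446 + \left(9 - 557\right)\right)^{2} = \left(446 - 548\right)^{2} = \left(-102\right)^{2} = 10404$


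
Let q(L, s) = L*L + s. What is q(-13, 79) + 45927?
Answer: 46175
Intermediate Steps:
q(L, s) = s + L² (q(L, s) = L² + s = s + L²)
q(-13, 79) + 45927 = (79 + (-13)²) + 45927 = (79 + 169) + 45927 = 248 + 45927 = 46175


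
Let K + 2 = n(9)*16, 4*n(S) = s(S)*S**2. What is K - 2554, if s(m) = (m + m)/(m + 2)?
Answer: -22284/11 ≈ -2025.8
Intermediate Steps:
s(m) = 2*m/(2 + m) (s(m) = (2*m)/(2 + m) = 2*m/(2 + m))
n(S) = S**3/(2*(2 + S)) (n(S) = ((2*S/(2 + S))*S**2)/4 = (2*S**3/(2 + S))/4 = S**3/(2*(2 + S)))
K = 5810/11 (K = -2 + ((1/2)*9**3/(2 + 9))*16 = -2 + ((1/2)*729/11)*16 = -2 + ((1/2)*729*(1/11))*16 = -2 + (729/22)*16 = -2 + 5832/11 = 5810/11 ≈ 528.18)
K - 2554 = 5810/11 - 2554 = -22284/11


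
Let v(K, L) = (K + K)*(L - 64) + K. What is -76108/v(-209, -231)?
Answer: -76108/123101 ≈ -0.61826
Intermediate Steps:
v(K, L) = K + 2*K*(-64 + L) (v(K, L) = (2*K)*(-64 + L) + K = 2*K*(-64 + L) + K = K + 2*K*(-64 + L))
-76108/v(-209, -231) = -76108*(-1/(209*(-127 + 2*(-231)))) = -76108*(-1/(209*(-127 - 462))) = -76108/((-209*(-589))) = -76108/123101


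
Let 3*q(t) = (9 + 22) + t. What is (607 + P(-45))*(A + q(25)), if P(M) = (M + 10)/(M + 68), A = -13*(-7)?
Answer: 1527218/23 ≈ 66401.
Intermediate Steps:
A = 91 (A = -1*(-91) = 91)
q(t) = 31/3 + t/3 (q(t) = ((9 + 22) + t)/3 = (31 + t)/3 = 31/3 + t/3)
P(M) = (10 + M)/(68 + M)
(607 + P(-45))*(A + q(25)) = (607 + (10 - 45)/(68 - 45))*(91 + (31/3 + (1/3)*25)) = (607 - 35/23)*(91 + (31/3 + 25/3)) = (607 + (1/23)*(-35))*(91 + 56/3) = (607 - 35/23)*(329/3) = (13926/23)*(329/3) = 1527218/23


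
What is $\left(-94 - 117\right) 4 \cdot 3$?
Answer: $-2532$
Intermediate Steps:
$\left(-94 - 117\right) 4 \cdot 3 = \left(-211\right) 12 = -2532$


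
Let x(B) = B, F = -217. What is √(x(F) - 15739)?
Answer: 2*I*√3989 ≈ 126.32*I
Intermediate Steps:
√(x(F) - 15739) = √(-217 - 15739) = √(-15956) = 2*I*√3989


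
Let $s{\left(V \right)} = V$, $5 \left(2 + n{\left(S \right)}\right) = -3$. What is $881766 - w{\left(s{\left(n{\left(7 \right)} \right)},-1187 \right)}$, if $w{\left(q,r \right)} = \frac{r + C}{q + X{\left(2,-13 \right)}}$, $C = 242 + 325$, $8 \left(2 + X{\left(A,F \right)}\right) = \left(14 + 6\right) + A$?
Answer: $\frac{32612942}{37} \approx 8.8143 \cdot 10^{5}$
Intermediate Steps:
$n{\left(S \right)} = - \frac{13}{5}$ ($n{\left(S \right)} = -2 + \frac{1}{5} \left(-3\right) = -2 - \frac{3}{5} = - \frac{13}{5}$)
$X{\left(A,F \right)} = \frac{1}{2} + \frac{A}{8}$ ($X{\left(A,F \right)} = -2 + \frac{\left(14 + 6\right) + A}{8} = -2 + \frac{20 + A}{8} = -2 + \left(\frac{5}{2} + \frac{A}{8}\right) = \frac{1}{2} + \frac{A}{8}$)
$C = 567$
$w{\left(q,r \right)} = \frac{567 + r}{\frac{3}{4} + q}$ ($w{\left(q,r \right)} = \frac{r + 567}{q + \left(\frac{1}{2} + \frac{1}{8} \cdot 2\right)} = \frac{567 + r}{q + \left(\frac{1}{2} + \frac{1}{4}\right)} = \frac{567 + r}{q + \frac{3}{4}} = \frac{567 + r}{\frac{3}{4} + q}$)
$881766 - w{\left(s{\left(n{\left(7 \right)} \right)},-1187 \right)} = 881766 - \frac{4 \left(567 - 1187\right)}{3 + 4 \left(- \frac{13}{5}\right)} = 881766 - 4 \frac{1}{3 - \frac{52}{5}} \left(-620\right) = 881766 - 4 \frac{1}{- \frac{37}{5}} \left(-620\right) = 881766 - 4 \left(- \frac{5}{37}\right) \left(-620\right) = 881766 - \frac{12400}{37} = \frac{32612942}{37}$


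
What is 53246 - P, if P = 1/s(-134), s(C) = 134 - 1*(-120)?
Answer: 13524483/254 ≈ 53246.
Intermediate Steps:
s(C) = 254 (s(C) = 134 + 120 = 254)
P = 1/254 ≈ 0.0039370
53246 - P = 53246 - 1*1/254 = 53246 - 1/254 = 13524483/254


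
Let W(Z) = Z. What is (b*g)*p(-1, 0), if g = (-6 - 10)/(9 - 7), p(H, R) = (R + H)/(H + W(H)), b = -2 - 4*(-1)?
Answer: -8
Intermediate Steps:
b = 2 (b = -2 + 4 = 2)
p(H, R) = (H + R)/(2*H) (p(H, R) = (R + H)/(H + H) = (H + R)/((2*H)) = (H + R)*(1/(2*H)) = (H + R)/(2*H))
g = -8 (g = -16/2 = -16*½ = -8)
(b*g)*p(-1, 0) = (2*(-8))*((½)*(-1 + 0)/(-1)) = -8*(-1)*(-1) = -16*½ = -8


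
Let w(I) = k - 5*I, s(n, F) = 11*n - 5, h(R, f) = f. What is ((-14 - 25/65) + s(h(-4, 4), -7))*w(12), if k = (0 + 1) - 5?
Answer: -20480/13 ≈ -1575.4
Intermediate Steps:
k = -4 (k = 1 - 5 = -4)
s(n, F) = -5 + 11*n
w(I) = -4 - 5*I
((-14 - 25/65) + s(h(-4, 4), -7))*w(12) = ((-14 - 25/65) + (-5 + 11*4))*(-4 - 5*12) = ((-14 - 25/65) + (-5 + 44))*(-4 - 60) = ((-14 - 1*5/13) + 39)*(-64) = ((-14 - 5/13) + 39)*(-64) = (-187/13 + 39)*(-64) = (320/13)*(-64) = -20480/13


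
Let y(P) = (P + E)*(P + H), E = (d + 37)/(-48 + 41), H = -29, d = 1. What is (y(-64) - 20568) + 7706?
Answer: -44836/7 ≈ -6405.1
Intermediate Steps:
E = -38/7 (E = (1 + 37)/(-48 + 41) = 38/(-7) = 38*(-⅐) = -38/7 ≈ -5.4286)
y(P) = (-29 + P)*(-38/7 + P) (y(P) = (P - 38/7)*(P - 29) = (-38/7 + P)*(-29 + P) = (-29 + P)*(-38/7 + P))
(y(-64) - 20568) + 7706 = ((1102/7 + (-64)² - 241/7*(-64)) - 20568) + 7706 = ((1102/7 + 4096 + 15424/7) - 20568) + 7706 = (45198/7 - 20568) + 7706 = -98778/7 + 7706 = -44836/7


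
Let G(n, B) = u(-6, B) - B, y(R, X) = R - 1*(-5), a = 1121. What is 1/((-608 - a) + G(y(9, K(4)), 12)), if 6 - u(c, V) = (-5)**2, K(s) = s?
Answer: -1/1760 ≈ -0.00056818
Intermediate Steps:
u(c, V) = -19 (u(c, V) = 6 - 1*(-5)**2 = 6 - 1*25 = 6 - 25 = -19)
y(R, X) = 5 + R (y(R, X) = R + 5 = 5 + R)
G(n, B) = -19 - B
1/((-608 - a) + G(y(9, K(4)), 12)) = 1/((-608 - 1*1121) + (-19 - 1*12)) = 1/((-608 - 1121) + (-19 - 12)) = 1/(-1729 - 31) = 1/(-1760) = -1/1760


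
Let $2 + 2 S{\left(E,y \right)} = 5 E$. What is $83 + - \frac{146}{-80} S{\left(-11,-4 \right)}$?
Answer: $\frac{2479}{80} \approx 30.987$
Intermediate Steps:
$S{\left(E,y \right)} = -1 + \frac{5 E}{2}$
$83 + - \frac{146}{-80} S{\left(-11,-4 \right)} = 83 + - \frac{146}{-80} \left(-1 + \frac{5}{2} \left(-11\right)\right) = 83 + \left(-146\right) \left(- \frac{1}{80}\right) \left(-1 - \frac{55}{2}\right) = 83 + \frac{73}{40} \left(- \frac{57}{2}\right) = 83 - \frac{4161}{80} = \frac{2479}{80}$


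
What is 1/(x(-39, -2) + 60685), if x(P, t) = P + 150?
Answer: 1/60796 ≈ 1.6448e-5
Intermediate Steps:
x(P, t) = 150 + P
1/(x(-39, -2) + 60685) = 1/((150 - 39) + 60685) = 1/(111 + 60685) = 1/60796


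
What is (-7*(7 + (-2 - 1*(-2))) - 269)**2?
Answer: 101124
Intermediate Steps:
(-7*(7 + (-2 - 1*(-2))) - 269)**2 = (-7*(7 + (-2 + 2)) - 269)**2 = (-7*(7 + 0) - 269)**2 = (-7*7 - 269)**2 = (-49 - 269)**2 = (-318)**2 = 101124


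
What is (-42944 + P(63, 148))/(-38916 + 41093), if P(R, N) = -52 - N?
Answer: -43144/2177 ≈ -19.818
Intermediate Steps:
(-42944 + P(63, 148))/(-38916 + 41093) = (-42944 + (-52 - 1*148))/(-38916 + 41093) = (-42944 + (-52 - 148))/2177 = (-42944 - 200)*(1/2177) = -43144*1/2177 = -43144/2177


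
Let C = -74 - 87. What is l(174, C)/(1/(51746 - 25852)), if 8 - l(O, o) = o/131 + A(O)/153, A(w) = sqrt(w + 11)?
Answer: 31305846/131 - 25894*sqrt(185)/153 ≈ 2.3667e+5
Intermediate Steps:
A(w) = sqrt(11 + w)
C = -161
l(O, o) = 8 - o/131 - sqrt(11 + O)/153 (l(O, o) = 8 - (o/131 + sqrt(11 + O)/153) = 8 + (-o/131 - sqrt(11 + O)/153) = 8 - o/131 - sqrt(11 + O)/153)
l(174, C)/(1/(51746 - 25852)) = (8 - 1/131*(-161) - sqrt(11 + 174)/153)/(1/(51746 - 25852)) = (8 + 161/131 - sqrt(185)/153)/(1/25894) = (1209/131 - sqrt(185)/153)/(1/25894) = (1209/131 - sqrt(185)/153)*25894 = 31305846/131 - 25894*sqrt(185)/153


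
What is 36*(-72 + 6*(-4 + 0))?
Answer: -3456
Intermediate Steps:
36*(-72 + 6*(-4 + 0)) = 36*(-72 + 6*(-4)) = 36*(-72 - 24) = 36*(-96) = -3456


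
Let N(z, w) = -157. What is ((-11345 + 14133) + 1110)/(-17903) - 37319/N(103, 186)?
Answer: 667510071/2810771 ≈ 237.48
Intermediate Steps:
((-11345 + 14133) + 1110)/(-17903) - 37319/N(103, 186) = ((-11345 + 14133) + 1110)/(-17903) - 37319/(-157) = (2788 + 1110)*(-1/17903) - 37319*(-1/157) = 3898*(-1/17903) + 37319/157 = -3898/17903 + 37319/157 = 667510071/2810771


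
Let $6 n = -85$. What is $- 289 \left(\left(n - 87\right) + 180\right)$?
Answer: $- \frac{136697}{6} \approx -22783.0$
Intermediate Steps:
$n = - \frac{85}{6}$ ($n = \frac{1}{6} \left(-85\right) = - \frac{85}{6} \approx -14.167$)
$- 289 \left(\left(n - 87\right) + 180\right) = - 289 \left(\left(- \frac{85}{6} - 87\right) + 180\right) = - 289 \left(- \frac{607}{6} + 180\right) = \left(-289\right) \frac{473}{6} = - \frac{136697}{6}$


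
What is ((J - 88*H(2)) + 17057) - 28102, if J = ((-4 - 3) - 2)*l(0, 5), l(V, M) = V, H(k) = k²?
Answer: -11397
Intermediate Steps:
J = 0 (J = ((-4 - 3) - 2)*0 = (-7 - 2)*0 = -9*0 = 0)
((J - 88*H(2)) + 17057) - 28102 = ((0 - 88*2²) + 17057) - 28102 = ((0 - 88*4) + 17057) - 28102 = ((0 - 352) + 17057) - 28102 = (-352 + 17057) - 28102 = 16705 - 28102 = -11397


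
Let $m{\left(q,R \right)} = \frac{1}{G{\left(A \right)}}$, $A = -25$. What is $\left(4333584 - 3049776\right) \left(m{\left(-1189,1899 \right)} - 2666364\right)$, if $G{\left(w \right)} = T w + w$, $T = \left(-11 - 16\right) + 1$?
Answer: $- \frac{2139437145036192}{625} \approx -3.4231 \cdot 10^{12}$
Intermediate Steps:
$T = -26$ ($T = -27 + 1 = -26$)
$G{\left(w \right)} = - 25 w$ ($G{\left(w \right)} = - 26 w + w = - 25 w$)
$m{\left(q,R \right)} = \frac{1}{625}$ ($m{\left(q,R \right)} = \frac{1}{\left(-25\right) \left(-25\right)} = \frac{1}{625}$)
$\left(4333584 - 3049776\right) \left(m{\left(-1189,1899 \right)} - 2666364\right) = \left(4333584 - 3049776\right) \left(\frac{1}{625} - 2666364\right) = 1283808 \left(- \frac{1666477499}{625}\right) = - \frac{2139437145036192}{625}$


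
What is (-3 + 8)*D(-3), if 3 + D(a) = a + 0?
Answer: -30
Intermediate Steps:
D(a) = -3 + a (D(a) = -3 + (a + 0) = -3 + a)
(-3 + 8)*D(-3) = (-3 + 8)*(-3 - 3) = 5*(-6) = -30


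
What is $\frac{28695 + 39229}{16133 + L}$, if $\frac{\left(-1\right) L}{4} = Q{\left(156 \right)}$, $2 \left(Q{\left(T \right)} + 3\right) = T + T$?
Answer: $\frac{67924}{15521} \approx 4.3763$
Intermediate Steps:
$Q{\left(T \right)} = -3 + T$ ($Q{\left(T \right)} = -3 + \frac{T + T}{2} = -3 + \frac{2 T}{2} = -3 + T$)
$L = -612$ ($L = - 4 \left(-3 + 156\right) = \left(-4\right) 153 = -612$)
$\frac{28695 + 39229}{16133 + L} = \frac{28695 + 39229}{16133 - 612} = \frac{67924}{15521}$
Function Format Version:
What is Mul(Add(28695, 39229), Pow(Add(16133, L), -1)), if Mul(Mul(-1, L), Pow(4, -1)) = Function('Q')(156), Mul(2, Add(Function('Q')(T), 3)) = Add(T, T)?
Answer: Rational(67924, 15521) ≈ 4.3763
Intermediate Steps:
Function('Q')(T) = Add(-3, T) (Function('Q')(T) = Add(-3, Mul(Rational(1, 2), Add(T, T))) = Add(-3, Mul(Rational(1, 2), Mul(2, T))) = Add(-3, T))
L = -612 (L = Mul(-4, Add(-3, 156)) = Mul(-4, 153) = -612)
Mul(Add(28695, 39229), Pow(Add(16133, L), -1)) = Mul(Add(28695, 39229), Pow(Add(16133, -612), -1)) = Mul(67924, Pow(15521, -1)) = Mul(67924, Rational(1, 15521)) = Rational(67924, 15521)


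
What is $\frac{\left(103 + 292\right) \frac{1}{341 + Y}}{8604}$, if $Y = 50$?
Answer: $\frac{395}{3364164} \approx 0.00011741$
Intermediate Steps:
$\frac{\left(103 + 292\right) \frac{1}{341 + Y}}{8604} = \frac{\left(103 + 292\right) \frac{1}{341 + 50}}{8604} = \frac{395}{391} \cdot \frac{1}{8604} = \frac{395}{3364164}$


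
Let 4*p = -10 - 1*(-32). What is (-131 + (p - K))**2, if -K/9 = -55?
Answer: 1540081/4 ≈ 3.8502e+5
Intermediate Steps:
p = 11/2 (p = (-10 - 1*(-32))/4 = (-10 + 32)/4 = (1/4)*22 = 11/2 ≈ 5.5000)
K = 495 (K = -9*(-55) = 495)
(-131 + (p - K))**2 = (-131 + (11/2 - 1*495))**2 = (-131 + (11/2 - 495))**2 = (-131 - 979/2)**2 = (-1241/2)**2 = 1540081/4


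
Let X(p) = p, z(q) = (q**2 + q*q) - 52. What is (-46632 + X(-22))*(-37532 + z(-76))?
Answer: 1214496928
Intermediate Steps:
z(q) = -52 + 2*q**2 (z(q) = (q**2 + q**2) - 52 = 2*q**2 - 52 = -52 + 2*q**2)
(-46632 + X(-22))*(-37532 + z(-76)) = (-46632 - 22)*(-37532 + (-52 + 2*(-76)**2)) = -46654*(-37532 + (-52 + 2*5776)) = -46654*(-37532 + (-52 + 11552)) = -46654*(-37532 + 11500) = -46654*(-26032) = 1214496928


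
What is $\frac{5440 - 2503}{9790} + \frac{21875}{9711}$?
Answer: $\frac{247883}{97110} \approx 2.5526$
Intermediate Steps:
$\frac{5440 - 2503}{9790} + \frac{21875}{9711} = \left(5440 - 2503\right) \frac{1}{9790} + 21875 \cdot \frac{1}{9711} = 2937 \cdot \frac{1}{9790} + \frac{21875}{9711} = \frac{3}{10} + \frac{21875}{9711} = \frac{247883}{97110}$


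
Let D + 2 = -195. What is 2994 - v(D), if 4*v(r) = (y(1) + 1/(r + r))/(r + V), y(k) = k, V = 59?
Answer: 217053155/72496 ≈ 2994.0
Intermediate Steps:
D = -197 (D = -2 - 195 = -197)
v(r) = (1 + 1/(2*r))/(4*(59 + r)) (v(r) = ((1 + 1/(r + r))/(r + 59))/4 = ((1 + 1/(2*r))/(59 + r))/4 = (1 + 1/(2*r))/(4*(59 + r)))
2994 - v(D) = 2994 - (1 + 2*(-197))/(8*(-197)*(59 - 197)) = 2994 - (-1)*(1 - 394)/(8*197*(-138)) = 2994 - (-1)*(-1)*(-393)/(8*197*138) = 2994 - 1*(-131/72496) = 2994 + 131/72496 = 217053155/72496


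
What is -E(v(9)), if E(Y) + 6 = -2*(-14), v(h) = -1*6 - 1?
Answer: -22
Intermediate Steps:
v(h) = -7 (v(h) = -6 - 1 = -7)
E(Y) = 22 (E(Y) = -6 - 2*(-14) = -6 + 28 = 22)
-E(v(9)) = -1*22 = -22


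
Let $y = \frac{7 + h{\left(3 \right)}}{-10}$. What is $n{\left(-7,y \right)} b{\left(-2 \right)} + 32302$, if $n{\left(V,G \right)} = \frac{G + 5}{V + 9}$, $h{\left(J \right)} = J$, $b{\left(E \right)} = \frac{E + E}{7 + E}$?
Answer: $\frac{161502}{5} \approx 32300.0$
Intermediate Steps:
$b{\left(E \right)} = \frac{2 E}{7 + E}$
$y = -1$ ($y = \frac{7 + 3}{-10} = 10 \left(- \frac{1}{10}\right) = -1$)
$n{\left(V,G \right)} = \frac{5 + G}{9 + V}$
$n{\left(-7,y \right)} b{\left(-2 \right)} + 32302 = \frac{5 - 1}{9 - 7} \cdot 2 \left(-2\right) \frac{1}{7 - 2} + 32302 = \frac{1}{2} \cdot 4 \cdot 2 \left(-2\right) \frac{1}{5} + 32302 = 2 \left(- \frac{4}{5}\right) + 32302 = - \frac{8}{5} + 32302 = \frac{161502}{5}$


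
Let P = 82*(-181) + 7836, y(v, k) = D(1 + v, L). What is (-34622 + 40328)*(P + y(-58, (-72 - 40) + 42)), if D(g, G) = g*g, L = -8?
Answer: -21437442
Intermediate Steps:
D(g, G) = g²
y(v, k) = (1 + v)²
P = -7006 (P = -14842 + 7836 = -7006)
(-34622 + 40328)*(P + y(-58, (-72 - 40) + 42)) = (-34622 + 40328)*(-7006 + (1 - 58)²) = 5706*(-7006 + (-57)²) = 5706*(-7006 + 3249) = 5706*(-3757) = -21437442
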